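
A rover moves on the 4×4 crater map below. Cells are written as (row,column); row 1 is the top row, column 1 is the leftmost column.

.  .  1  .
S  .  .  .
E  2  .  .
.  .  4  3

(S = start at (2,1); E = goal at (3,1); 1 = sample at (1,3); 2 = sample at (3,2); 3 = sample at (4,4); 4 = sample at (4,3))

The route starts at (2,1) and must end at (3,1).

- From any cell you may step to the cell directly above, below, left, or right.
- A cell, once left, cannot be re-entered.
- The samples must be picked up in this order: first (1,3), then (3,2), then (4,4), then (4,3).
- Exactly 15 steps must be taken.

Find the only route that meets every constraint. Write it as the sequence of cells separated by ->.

The waypoints must appear in the order (1,3), (3,2), (4,4), (4,3), with no cell reused.
Route from (2,1): up to (1,1), 3× right (reaching (1,4)), down to (2,4), 2× left (reaching (2,2)), down to (3,2), 2× right (reaching (3,4)), down to (4,4), 3× left (reaching (4,1)), up to (3,1) — 15 moves in all.
Check: order respected (1 at step 3, 2 at step 8, 3 at step 11, 4 at step 12); 15 moves as required.

(2,1) -> (1,1) -> (1,2) -> (1,3) -> (1,4) -> (2,4) -> (2,3) -> (2,2) -> (3,2) -> (3,3) -> (3,4) -> (4,4) -> (4,3) -> (4,2) -> (4,1) -> (3,1)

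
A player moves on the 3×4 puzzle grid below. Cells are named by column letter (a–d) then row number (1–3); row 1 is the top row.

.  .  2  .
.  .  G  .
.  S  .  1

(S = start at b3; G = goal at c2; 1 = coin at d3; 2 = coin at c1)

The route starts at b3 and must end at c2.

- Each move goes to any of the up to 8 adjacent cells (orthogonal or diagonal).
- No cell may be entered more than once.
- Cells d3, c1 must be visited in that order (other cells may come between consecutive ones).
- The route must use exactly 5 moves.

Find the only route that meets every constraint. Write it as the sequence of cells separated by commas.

b3, c3, d3, d2, c1, c2

The waypoints must appear in the order d3, c1, with no cell reused.
Route from b3: 2× right (reaching d3), up to d2, up-left to c1, down to c2 — 5 moves in all.
Check: order respected (1 at step 2, 2 at step 4); 5 moves as required.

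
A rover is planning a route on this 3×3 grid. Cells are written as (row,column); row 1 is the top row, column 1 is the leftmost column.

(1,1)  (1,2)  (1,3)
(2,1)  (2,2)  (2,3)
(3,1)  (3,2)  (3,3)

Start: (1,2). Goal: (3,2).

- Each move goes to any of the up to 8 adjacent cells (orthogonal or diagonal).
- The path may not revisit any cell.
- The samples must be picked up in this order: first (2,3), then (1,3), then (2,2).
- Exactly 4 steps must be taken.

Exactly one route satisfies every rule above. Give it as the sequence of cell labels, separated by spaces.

The waypoints must appear in the order (2,3), (1,3), (2,2), with no cell reused.
Route from (1,2): down-right 1 to (2,3), up 1 to (1,3), down-left 1 to (2,2), down 1 to (3,2) — 4 moves in all.
Check: order respected ((2,3) at step 1, (1,3) at step 2, (2,2) at step 3); 4 moves as required.

(1,2) (2,3) (1,3) (2,2) (3,2)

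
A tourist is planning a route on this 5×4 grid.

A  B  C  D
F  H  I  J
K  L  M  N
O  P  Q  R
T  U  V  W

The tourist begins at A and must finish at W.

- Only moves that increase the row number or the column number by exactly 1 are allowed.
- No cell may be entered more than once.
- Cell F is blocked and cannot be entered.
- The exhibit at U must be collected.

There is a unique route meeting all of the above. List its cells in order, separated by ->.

Moves only go right or down, so the column and row indices never decrease.
Route from A: right 1 to B, down 4 to U, right 2 to W — 7 moves in all.
Check: all required cells visited.

A -> B -> H -> L -> P -> U -> V -> W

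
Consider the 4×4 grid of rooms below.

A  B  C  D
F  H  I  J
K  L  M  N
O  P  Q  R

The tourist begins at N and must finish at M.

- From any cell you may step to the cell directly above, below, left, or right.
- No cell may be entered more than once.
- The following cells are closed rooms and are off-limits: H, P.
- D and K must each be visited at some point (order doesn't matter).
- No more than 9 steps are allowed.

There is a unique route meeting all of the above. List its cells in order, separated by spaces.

N J D C B A F K L M

The 9-move cap with required stops at D, K leaves no slack for detours.
Route from N: up 2 to D, left 3 to A, down 2 to K, right 2 to M — 9 moves in all.
Check: all required cells visited; 9 ≤ 9 moves.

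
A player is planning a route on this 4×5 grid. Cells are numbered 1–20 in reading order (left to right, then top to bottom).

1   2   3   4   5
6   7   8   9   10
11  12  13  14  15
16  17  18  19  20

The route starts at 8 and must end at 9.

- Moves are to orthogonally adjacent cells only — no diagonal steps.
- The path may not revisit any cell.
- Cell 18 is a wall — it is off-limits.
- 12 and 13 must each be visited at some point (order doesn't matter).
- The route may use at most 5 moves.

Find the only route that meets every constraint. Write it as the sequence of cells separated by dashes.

8 - 7 - 12 - 13 - 14 - 9

The budget equals the shortest possible length, so every move has to be on a shortest route through the required cells.
Route from 8: left 1 to 7, down 1 to 12, right 2 to 14, up 1 to 9 — 5 moves in all.
Check: all required cells visited; 5 ≤ 5 moves.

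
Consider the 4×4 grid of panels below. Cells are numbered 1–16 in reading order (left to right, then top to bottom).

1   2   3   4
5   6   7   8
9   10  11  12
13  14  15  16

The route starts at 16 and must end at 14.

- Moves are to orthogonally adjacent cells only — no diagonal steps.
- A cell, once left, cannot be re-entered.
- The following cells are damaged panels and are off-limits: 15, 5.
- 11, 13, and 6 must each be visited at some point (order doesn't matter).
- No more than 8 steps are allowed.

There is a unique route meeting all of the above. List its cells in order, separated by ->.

16 -> 12 -> 11 -> 7 -> 6 -> 10 -> 9 -> 13 -> 14

The budget equals the shortest possible length, so every move has to be on a shortest route through the required cells.
Route from 16: up 1 to 12, left 1 to 11, up 1 to 7, left 1 to 6, down 1 to 10, left 1 to 9, down 1 to 13, right 1 to 14 — 8 moves in all.
Check: all required cells visited; 8 ≤ 8 moves.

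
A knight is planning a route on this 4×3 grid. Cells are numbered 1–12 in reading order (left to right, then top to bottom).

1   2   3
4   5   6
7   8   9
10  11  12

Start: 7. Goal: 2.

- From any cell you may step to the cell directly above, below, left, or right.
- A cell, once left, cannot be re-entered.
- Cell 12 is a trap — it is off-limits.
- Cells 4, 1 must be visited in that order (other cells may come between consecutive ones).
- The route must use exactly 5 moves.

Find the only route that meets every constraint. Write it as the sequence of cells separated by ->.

7 -> 8 -> 5 -> 4 -> 1 -> 2

The waypoints must appear in the order 4, 1, with no cell reused.
Route from 7: right 1 to 8, up 1 to 5, left 1 to 4, up 1 to 1, right 1 to 2 — 5 moves in all.
Check: order respected (4 at step 3, 1 at step 4); 5 moves as required.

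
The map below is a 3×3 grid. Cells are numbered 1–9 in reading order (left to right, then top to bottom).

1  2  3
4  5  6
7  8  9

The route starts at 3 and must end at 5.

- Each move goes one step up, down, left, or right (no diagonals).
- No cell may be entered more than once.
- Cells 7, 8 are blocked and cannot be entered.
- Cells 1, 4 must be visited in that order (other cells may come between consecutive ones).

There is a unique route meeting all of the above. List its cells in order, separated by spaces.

The waypoints must appear in the order 1, 4, with no cell reused.
Route from 3: left 2 to 1, down 1 to 4, right 1 to 5 — 4 moves in all.
Check: order respected (1 at step 2, 4 at step 3).

3 2 1 4 5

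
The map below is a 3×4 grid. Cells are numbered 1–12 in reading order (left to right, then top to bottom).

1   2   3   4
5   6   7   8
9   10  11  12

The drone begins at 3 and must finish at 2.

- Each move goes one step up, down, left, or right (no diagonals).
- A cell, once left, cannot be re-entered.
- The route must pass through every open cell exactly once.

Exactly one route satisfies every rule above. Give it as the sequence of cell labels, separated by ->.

3 -> 4 -> 8 -> 12 -> 11 -> 7 -> 6 -> 10 -> 9 -> 5 -> 1 -> 2

Need to visit all 12 open cells exactly once, starting at 3 and ending at 2.
Cell 4 has only two open neighbours (8 and 3), so the path must pass straight through it: one of those is the cell it's entered from and the other is where it exits.
Route from 3: right to 4, 2× down (reaching 12), left to 11, up to 7, left to 6, down to 10, left to 9, 2× up (reaching 1), right to 2 — 11 moves in all.
Check: all 12 open cells covered.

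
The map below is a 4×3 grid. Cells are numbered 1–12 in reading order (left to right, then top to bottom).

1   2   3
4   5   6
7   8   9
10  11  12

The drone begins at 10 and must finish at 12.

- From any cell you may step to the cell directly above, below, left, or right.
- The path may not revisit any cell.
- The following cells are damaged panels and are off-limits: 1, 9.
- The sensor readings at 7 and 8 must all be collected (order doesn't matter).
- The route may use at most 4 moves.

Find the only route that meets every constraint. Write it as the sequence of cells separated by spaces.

The 4-move cap with required stops at 7, 8 leaves no slack for detours.
Route from 10: up 1 to 7, right 1 to 8, down 1 to 11, right 1 to 12 — 4 moves in all.
Check: all required cells visited; 4 ≤ 4 moves.

10 7 8 11 12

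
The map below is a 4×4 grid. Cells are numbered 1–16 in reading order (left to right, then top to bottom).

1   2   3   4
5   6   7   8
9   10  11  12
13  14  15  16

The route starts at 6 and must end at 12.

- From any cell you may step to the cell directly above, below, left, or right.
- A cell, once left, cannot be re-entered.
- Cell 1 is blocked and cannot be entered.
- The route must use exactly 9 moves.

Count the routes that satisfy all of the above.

Need simple routes of exactly 9 moves from 6 to 12 (Manhattan distance 3, so 3 moves are spent on a detour and 3 undoing it).
Branch systematically from the start, pruning whenever the remaining move budget drops below the Manhattan distance to 12 or differs from it in parity. Grouping the completions by first move — via 2: 2; via 10: 2; via 5: 5; via 7: 1 — and summing: 2 + 2 + 5 + 1 = 10.
That gives 10 routes.

10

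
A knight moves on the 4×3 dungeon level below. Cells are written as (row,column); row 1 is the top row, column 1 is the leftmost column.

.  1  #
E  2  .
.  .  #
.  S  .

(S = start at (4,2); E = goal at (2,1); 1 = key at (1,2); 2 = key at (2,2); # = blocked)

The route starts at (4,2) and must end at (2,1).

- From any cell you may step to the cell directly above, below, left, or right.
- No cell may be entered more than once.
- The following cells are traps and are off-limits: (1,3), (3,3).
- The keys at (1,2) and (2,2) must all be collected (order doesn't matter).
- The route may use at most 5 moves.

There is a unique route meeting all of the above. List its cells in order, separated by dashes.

(4,2) - (3,2) - (2,2) - (1,2) - (1,1) - (2,1)

The budget equals the shortest possible length, so every move has to be on a shortest route through the required cells.
Route from (4,2): 3× up (reaching (1,2)), left to (1,1), down to (2,1) — 5 moves in all.
Check: all required cells visited; 5 ≤ 5 moves.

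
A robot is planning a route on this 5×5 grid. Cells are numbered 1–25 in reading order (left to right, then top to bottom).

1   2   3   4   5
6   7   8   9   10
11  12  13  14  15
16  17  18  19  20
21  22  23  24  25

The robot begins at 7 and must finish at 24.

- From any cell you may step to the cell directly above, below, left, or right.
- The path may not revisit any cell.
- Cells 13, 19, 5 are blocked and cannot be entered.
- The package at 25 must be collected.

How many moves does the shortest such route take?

7

Any route passes through 25 somewhere between 7 and 24. Summing Manhattan distances along the two legs (7 → 25 → 24) gives a lower bound of 6 + 1 = 7 moves.
A route of 7 moves achieves this: 7 → 8 → 9 → 14 → 15 → 20 → 25 → 24.
Since 7 matches the lower bound, it is optimal.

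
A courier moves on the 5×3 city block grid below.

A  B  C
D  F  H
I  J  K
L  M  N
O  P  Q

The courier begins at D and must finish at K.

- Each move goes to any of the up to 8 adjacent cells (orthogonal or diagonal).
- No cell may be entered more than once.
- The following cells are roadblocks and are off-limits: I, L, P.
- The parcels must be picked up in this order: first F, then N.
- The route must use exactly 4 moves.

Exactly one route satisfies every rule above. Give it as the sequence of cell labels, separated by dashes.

D - F - J - N - K

The waypoints must appear in the order F, N, with no cell reused.
Route from D: right to F, down to J, down-right to N, up to K — 4 moves in all.
Check: order respected (F at step 1, N at step 3); 4 moves as required.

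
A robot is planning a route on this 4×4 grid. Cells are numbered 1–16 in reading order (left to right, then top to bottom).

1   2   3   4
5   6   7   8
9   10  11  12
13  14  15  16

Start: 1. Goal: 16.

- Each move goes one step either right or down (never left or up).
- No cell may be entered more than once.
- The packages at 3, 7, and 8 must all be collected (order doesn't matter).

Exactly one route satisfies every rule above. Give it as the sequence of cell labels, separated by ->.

Moves only go right or down, so the column and row indices never decrease.
Route from 1: 2× right (reaching 3), down to 7, right to 8, 2× down (reaching 16) — 6 moves in all.
Check: all required cells visited.

1 -> 2 -> 3 -> 7 -> 8 -> 12 -> 16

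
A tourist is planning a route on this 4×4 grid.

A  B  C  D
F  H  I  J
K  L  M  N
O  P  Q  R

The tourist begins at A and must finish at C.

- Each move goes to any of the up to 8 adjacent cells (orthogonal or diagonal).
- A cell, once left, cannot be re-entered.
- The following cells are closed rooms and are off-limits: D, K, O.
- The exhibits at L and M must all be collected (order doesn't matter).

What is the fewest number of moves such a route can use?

5

Any route passes through L and M in some order between A and C. Summing Chebyshev distances along each leg and taking the cheapest ordering (A → M → L → C) gives a lower bound of 2 + 1 + 2 = 5 moves.
A route of 5 moves achieves this: A → F → L → M → H → C.
Since 5 matches the lower bound, it is optimal.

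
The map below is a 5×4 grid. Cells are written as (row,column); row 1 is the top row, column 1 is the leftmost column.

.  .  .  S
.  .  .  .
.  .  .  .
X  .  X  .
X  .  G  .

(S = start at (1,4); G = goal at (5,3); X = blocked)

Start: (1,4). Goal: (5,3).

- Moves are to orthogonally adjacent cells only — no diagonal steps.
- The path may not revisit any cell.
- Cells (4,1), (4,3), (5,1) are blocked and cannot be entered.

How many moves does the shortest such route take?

The Manhattan distance from (1,4) to (5,3) is |1−5| + |4−3| = 5, so at least 5 moves are needed.
A route of 5 moves achieves this: (1,4) → (2,4) → (3,4) → (4,4) → (5,4) → (5,3).
Since 5 matches the lower bound, it is optimal.

5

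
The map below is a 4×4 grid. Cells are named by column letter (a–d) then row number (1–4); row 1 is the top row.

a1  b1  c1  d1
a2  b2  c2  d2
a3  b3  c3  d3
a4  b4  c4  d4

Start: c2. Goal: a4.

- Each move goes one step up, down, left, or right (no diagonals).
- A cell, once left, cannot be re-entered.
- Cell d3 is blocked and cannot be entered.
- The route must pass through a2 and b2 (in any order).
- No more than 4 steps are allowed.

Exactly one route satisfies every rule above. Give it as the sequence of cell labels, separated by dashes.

Any route must reach a2 and b2 and still end at a4 within 4 moves, so the order of the required stops is forced.
Route from c2: left 2 to a2, down 2 to a4 — 4 moves in all.
Check: all required cells visited; 4 ≤ 4 moves.

c2 - b2 - a2 - a3 - a4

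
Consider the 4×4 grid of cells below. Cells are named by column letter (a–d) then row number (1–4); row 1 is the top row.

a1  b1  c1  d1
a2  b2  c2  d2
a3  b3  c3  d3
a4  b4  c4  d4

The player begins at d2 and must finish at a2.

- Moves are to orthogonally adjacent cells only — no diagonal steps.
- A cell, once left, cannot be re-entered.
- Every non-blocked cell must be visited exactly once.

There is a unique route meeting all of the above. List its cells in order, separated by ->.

d2 -> d1 -> c1 -> c2 -> c3 -> d3 -> d4 -> c4 -> b4 -> a4 -> a3 -> b3 -> b2 -> b1 -> a1 -> a2

Need to visit all 16 open cells exactly once, starting at d2 and ending at a2.
Route from d2: up to d1, left to c1, 2× down (reaching c3), right to d3, down to d4, 3× left (reaching a4), up to a3, right to b3, 2× up (reaching b1), left to a1, down to a2 — 15 moves in all.
Check: all 16 open cells covered.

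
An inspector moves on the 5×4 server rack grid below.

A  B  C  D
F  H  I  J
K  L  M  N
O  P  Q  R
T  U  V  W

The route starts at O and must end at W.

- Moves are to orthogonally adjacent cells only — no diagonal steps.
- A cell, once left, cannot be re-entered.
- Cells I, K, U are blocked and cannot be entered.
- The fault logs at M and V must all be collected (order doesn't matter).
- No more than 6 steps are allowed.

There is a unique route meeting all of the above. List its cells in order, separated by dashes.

The budget equals the shortest possible length, so every move has to be on a shortest route through the required cells.
Route from O: right to P, up to L, right to M, 2× down (reaching V), right to W — 6 moves in all.
Check: all required cells visited; 6 ≤ 6 moves.

O - P - L - M - Q - V - W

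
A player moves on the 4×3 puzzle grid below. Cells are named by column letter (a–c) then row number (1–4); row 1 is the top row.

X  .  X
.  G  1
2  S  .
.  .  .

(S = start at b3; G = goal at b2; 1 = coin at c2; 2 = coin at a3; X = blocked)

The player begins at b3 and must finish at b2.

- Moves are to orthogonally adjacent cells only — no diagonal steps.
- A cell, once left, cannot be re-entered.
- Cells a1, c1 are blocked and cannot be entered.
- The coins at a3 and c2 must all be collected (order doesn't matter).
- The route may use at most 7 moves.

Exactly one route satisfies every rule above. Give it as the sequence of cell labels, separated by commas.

b3, a3, a4, b4, c4, c3, c2, b2

Any route must reach a3 and c2 and still end at b2 within 7 moves, so the order of the required stops is forced.
Route from b3: left to a3, down to a4, 2× right (reaching c4), 2× up (reaching c2), left to b2 — 7 moves in all.
Check: all required cells visited; 7 ≤ 7 moves.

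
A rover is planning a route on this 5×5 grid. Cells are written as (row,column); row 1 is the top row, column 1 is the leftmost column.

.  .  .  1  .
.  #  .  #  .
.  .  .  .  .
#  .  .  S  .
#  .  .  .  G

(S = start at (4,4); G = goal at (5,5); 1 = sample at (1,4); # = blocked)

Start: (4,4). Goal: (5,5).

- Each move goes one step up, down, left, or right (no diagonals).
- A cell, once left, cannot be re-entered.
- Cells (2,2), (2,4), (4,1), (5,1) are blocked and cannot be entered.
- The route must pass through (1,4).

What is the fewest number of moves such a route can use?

10

Any route passes through (1,4) somewhere between (4,4) and (5,5). Summing Manhattan distances along the two legs ((4,4) → (1,4) → (5,5)) gives a lower bound of 3 + 5 = 8 moves.
That bound ignores the blocked cells. Measuring each leg by the fewest moves that actually steer around them ((4,4)→(1,4): 5; (1,4)→(5,5): 5) raises the lower bound to 10.
A route of 10 moves exists: (4,4) → (3,4) → (3,3) → (2,3) → (1,3) → (1,4) → (1,5) → (2,5) → (3,5) → (4,5) → (5,5).
Since 10 matches that lower bound, it is optimal.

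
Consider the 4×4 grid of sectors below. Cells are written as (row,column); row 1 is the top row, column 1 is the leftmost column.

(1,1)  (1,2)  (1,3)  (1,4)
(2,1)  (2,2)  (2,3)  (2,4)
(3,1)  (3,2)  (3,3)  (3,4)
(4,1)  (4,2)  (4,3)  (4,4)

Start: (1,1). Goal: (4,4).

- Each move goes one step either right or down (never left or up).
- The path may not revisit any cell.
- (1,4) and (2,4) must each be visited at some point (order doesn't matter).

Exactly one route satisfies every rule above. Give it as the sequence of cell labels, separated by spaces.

(1,1) (1,2) (1,3) (1,4) (2,4) (3,4) (4,4)

Moves only go right or down, so the column and row indices never decrease.
Route from (1,1): 3× right (reaching (1,4)), 3× down (reaching (4,4)) — 6 moves in all.
Check: all required cells visited.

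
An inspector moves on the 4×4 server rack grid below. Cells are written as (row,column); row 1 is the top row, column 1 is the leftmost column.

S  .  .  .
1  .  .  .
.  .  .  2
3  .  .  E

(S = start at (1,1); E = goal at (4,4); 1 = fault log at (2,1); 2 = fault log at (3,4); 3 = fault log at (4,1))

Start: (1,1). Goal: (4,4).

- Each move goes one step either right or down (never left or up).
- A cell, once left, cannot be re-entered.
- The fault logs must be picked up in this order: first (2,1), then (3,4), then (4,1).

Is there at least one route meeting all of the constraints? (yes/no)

no

(4,1) lies to the left of (3,4), so going from (3,4) to (4,1) would need a leftward move — but moves only go right/down, so (3,4) cannot be visited before (4,1).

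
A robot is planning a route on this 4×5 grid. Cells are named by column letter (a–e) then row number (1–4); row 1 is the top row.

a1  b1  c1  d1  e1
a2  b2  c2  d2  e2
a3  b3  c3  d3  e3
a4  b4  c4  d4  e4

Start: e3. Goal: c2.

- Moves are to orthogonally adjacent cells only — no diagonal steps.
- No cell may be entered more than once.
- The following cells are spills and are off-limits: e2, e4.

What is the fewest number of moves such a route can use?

3

The Manhattan distance from e3 to c2 is |3−2| + |5−3| = 3, so at least 3 moves are needed.
A route of 3 moves achieves this: e3 → d3 → d2 → c2.
Since 3 matches the lower bound, it is optimal.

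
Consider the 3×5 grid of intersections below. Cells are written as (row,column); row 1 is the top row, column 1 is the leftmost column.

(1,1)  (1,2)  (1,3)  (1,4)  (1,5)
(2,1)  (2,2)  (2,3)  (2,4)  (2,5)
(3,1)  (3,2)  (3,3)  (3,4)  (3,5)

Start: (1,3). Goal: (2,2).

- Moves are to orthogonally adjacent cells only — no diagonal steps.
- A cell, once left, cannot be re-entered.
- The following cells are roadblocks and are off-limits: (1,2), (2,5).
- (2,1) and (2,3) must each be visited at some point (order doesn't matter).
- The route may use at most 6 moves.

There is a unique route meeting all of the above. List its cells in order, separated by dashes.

(1,3) - (2,3) - (3,3) - (3,2) - (3,1) - (2,1) - (2,2)

The budget equals the shortest possible length, so every move has to be on a shortest route through the required cells.
Route from (1,3): 2× down (reaching (3,3)), 2× left (reaching (3,1)), up to (2,1), right to (2,2) — 6 moves in all.
Check: all required cells visited; 6 ≤ 6 moves.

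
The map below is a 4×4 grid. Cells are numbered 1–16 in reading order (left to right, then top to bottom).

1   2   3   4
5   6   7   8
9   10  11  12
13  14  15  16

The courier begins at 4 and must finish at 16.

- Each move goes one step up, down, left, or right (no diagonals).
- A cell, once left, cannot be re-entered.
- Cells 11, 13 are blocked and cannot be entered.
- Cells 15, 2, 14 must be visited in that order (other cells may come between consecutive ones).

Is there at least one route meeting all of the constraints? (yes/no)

no

Ignoring the required order, 10 revisit-free routes from 4 to 16 pass through all of 15, 2, and 14; the waypoint orders that occur are 2 → 14 → 15 (10) — never 15 → 2 → 14.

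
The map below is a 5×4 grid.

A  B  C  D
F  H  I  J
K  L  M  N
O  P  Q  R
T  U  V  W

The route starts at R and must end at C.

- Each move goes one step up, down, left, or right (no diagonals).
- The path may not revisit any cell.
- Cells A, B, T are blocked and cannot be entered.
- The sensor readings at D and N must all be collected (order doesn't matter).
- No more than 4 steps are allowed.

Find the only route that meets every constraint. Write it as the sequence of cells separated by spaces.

Any route must reach D and N and still end at C within 4 moves, so the order of the required stops is forced.
Route from R: up 3 to D, left 1 to C — 4 moves in all.
Check: all required cells visited; 4 ≤ 4 moves.

R N J D C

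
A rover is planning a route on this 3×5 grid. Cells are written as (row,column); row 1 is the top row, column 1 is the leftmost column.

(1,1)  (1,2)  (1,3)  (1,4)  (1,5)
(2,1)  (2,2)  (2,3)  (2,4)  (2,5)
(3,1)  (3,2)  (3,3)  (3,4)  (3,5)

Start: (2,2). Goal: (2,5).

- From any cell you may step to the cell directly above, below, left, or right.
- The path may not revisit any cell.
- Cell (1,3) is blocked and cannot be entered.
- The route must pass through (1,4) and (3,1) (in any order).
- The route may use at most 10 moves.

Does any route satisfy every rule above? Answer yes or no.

yes

One route that works: (2,2) → (2,1) → (3,1) → (3,2) → (3,3) → (2,3) → (2,4) → (1,4) → (1,5) → (2,5).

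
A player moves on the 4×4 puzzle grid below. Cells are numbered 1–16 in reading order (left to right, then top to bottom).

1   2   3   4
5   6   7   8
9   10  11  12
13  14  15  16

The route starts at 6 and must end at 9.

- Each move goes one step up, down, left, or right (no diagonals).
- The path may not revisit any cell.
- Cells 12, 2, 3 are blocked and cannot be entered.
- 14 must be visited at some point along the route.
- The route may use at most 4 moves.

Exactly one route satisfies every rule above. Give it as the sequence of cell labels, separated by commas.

The budget equals the shortest possible length, so every move has to be on a shortest route through the required cells.
Route from 6: down 2 to 14, left 1 to 13, up 1 to 9 — 4 moves in all.
Check: all required cells visited; 4 ≤ 4 moves.

6, 10, 14, 13, 9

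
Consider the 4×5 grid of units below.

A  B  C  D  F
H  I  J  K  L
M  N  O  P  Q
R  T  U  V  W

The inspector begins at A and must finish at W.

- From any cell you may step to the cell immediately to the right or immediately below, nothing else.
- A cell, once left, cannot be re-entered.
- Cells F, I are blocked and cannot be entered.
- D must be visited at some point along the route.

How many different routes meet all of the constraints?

A right/down-only route from A to W makes exactly 3 down-moves and 4 right-moves in some order.
With no other constraints that would be C(7,3) = 35 routes.
Split at D and multiply the segment counts (each segment already excludes blocked cells): A→D: 1; D→W: 3; product = 3.
That gives 3 routes.

3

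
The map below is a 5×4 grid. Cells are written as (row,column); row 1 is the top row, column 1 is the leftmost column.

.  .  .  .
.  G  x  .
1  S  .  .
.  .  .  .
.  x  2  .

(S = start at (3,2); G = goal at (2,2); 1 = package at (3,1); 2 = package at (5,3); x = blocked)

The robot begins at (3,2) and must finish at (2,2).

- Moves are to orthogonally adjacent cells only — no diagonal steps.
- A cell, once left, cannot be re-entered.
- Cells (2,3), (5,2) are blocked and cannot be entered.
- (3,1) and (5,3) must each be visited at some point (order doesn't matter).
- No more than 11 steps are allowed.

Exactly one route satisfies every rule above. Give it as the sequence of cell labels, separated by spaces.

Any route must reach (3,1) and (5,3) and still end at (2,2) within 11 moves, so the order of the required stops is forced.
Route from (3,2): 2× right (reaching (3,4)), 2× down (reaching (5,4)), left to (5,3), up to (4,3), 2× left (reaching (4,1)), 2× up (reaching (2,1)), right to (2,2) — 11 moves in all.
Check: all required cells visited; 11 ≤ 11 moves.

(3,2) (3,3) (3,4) (4,4) (5,4) (5,3) (4,3) (4,2) (4,1) (3,1) (2,1) (2,2)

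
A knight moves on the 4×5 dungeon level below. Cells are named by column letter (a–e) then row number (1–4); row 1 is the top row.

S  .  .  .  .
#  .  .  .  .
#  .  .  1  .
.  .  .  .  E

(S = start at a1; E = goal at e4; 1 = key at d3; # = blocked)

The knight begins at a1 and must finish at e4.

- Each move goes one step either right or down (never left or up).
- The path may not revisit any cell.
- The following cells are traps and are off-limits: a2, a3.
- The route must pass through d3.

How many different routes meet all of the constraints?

A right/down-only route from a1 to e4 makes exactly 3 down-moves and 4 right-moves in some order.
With no other constraints that would be C(7,3) = 35 routes.
Split at d3 and multiply the segment counts (each segment already excludes blocked cells): a1→d3: 6; d3→e4: 2; product = 12.
That gives 12 routes.

12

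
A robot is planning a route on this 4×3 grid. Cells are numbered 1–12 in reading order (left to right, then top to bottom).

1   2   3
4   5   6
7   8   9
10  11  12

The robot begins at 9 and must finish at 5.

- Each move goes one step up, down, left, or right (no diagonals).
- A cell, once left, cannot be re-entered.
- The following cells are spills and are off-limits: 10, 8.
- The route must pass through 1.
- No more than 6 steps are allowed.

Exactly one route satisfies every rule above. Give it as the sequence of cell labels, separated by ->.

9 -> 6 -> 3 -> 2 -> 1 -> 4 -> 5

Any route must reach 1 and still end at 5 within 6 moves, so the order of the required stops is forced.
Route from 9: 2× up (reaching 3), 2× left (reaching 1), down to 4, right to 5 — 6 moves in all.
Check: all required cells visited; 6 ≤ 6 moves.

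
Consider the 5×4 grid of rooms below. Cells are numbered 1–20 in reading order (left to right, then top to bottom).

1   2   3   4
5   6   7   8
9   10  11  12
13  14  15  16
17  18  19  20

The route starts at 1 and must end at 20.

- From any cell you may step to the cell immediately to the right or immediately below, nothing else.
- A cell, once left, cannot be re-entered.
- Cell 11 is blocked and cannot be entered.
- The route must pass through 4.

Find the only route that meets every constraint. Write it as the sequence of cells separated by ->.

Moves only go right or down, so the column and row indices never decrease.
Route from 1: right 3 to 4, down 4 to 20 — 7 moves in all.
Check: all required cells visited.

1 -> 2 -> 3 -> 4 -> 8 -> 12 -> 16 -> 20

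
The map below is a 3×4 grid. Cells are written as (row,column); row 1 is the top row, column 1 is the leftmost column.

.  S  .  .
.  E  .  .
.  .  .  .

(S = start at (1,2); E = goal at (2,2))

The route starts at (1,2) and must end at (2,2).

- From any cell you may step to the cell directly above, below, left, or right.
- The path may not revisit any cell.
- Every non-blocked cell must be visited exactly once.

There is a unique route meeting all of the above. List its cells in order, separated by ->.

(1,2) -> (1,1) -> (2,1) -> (3,1) -> (3,2) -> (3,3) -> (3,4) -> (2,4) -> (1,4) -> (1,3) -> (2,3) -> (2,2)

Need to visit all 12 open cells exactly once, starting at (1,2) and ending at (2,2).
Cell (3,1) has only two open neighbours ((2,1) and (3,2)), so the path must pass straight through it: one of those is the cell it's entered from and the other is where it exits.
Route from (1,2): left 1 to (1,1), down 2 to (3,1), right 3 to (3,4), up 2 to (1,4), left 1 to (1,3), down 1 to (2,3), left 1 to (2,2) — 11 moves in all.
Check: all 12 open cells covered.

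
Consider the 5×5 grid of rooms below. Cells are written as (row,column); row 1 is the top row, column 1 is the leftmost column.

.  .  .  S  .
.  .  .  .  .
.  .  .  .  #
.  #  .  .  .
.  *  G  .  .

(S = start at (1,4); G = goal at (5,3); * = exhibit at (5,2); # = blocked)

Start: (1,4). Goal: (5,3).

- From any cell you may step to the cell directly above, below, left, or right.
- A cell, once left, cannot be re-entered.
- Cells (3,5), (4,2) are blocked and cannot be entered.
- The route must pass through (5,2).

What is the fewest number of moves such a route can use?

9

Any route passes through (5,2) somewhere between (1,4) and (5,3). Summing Manhattan distances along the two legs ((1,4) → (5,2) → (5,3)) gives a lower bound of 6 + 1 = 7 moves.
The shortest route satisfying every rule uses 9 moves: (1,4) → (2,4) → (3,4) → (3,3) → (3,2) → (3,1) → (4,1) → (5,1) → (5,2) → (5,3).
The no-revisit rule (legs can't share cells) pushes the minimum above the 7-move bound; an exhaustive check rules out every length from 7 to 8, leaving 9 as the minimum.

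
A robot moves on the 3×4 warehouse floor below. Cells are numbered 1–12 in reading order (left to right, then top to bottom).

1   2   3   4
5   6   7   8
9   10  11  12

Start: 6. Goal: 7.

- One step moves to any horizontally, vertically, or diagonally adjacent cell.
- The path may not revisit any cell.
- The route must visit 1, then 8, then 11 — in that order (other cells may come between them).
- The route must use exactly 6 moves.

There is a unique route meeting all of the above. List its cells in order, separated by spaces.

The waypoints must appear in the order 1, 8, 11, with no cell reused.
Route from 6: up-left 1 to 1, right 2 to 3, down-right 1 to 8, down-left 1 to 11, up 1 to 7 — 6 moves in all.
Check: order respected (1 at step 1, 8 at step 4, 11 at step 5); 6 moves as required.

6 1 2 3 8 11 7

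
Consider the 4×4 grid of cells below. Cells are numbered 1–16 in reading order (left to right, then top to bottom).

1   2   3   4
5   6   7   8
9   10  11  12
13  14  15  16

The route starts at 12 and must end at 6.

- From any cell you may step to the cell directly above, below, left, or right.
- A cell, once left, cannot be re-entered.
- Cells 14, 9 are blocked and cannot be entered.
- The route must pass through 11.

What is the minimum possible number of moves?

3

Any route passes through 11 somewhere between 12 and 6. Summing Manhattan distances along the two legs (12 → 11 → 6) gives a lower bound of 1 + 2 = 3 moves.
A route of 3 moves achieves this: 12 → 11 → 7 → 6.
Since 3 matches the lower bound, it is optimal.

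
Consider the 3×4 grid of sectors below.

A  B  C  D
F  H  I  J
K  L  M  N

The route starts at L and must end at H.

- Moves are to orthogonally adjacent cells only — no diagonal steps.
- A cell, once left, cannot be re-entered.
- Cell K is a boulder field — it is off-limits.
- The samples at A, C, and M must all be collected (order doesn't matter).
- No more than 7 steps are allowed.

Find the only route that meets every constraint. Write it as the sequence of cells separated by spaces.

L M I C B A F H

Any route must reach A, C, and M and still end at H within 7 moves, so the order of the required stops is forced.
Route from L: right 1 to M, up 2 to C, left 2 to A, down 1 to F, right 1 to H — 7 moves in all.
Check: all required cells visited; 7 ≤ 7 moves.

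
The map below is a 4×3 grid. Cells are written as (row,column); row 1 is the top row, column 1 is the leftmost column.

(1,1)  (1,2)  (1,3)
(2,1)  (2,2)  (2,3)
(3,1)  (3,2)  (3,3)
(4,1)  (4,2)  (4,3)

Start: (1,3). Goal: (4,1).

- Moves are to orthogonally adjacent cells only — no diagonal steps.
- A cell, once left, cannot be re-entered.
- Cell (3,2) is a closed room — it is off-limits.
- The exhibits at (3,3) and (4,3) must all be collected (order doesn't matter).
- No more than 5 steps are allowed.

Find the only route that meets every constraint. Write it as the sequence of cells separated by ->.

(1,3) -> (2,3) -> (3,3) -> (4,3) -> (4,2) -> (4,1)

The 5-move cap with required stops at (3,3), (4,3) leaves no slack for detours.
Route from (1,3): down 3 to (4,3), left 2 to (4,1) — 5 moves in all.
Check: all required cells visited; 5 ≤ 5 moves.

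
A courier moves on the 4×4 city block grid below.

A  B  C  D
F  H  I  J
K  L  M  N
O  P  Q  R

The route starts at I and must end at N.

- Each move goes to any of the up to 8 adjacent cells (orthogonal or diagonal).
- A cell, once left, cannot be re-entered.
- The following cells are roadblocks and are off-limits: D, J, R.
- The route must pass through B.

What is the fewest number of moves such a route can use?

4

Any route passes through B somewhere between I and N. Summing Chebyshev distances along the two legs (I → B → N) gives a lower bound of 1 + 2 = 3 moves.
The shortest route satisfying every rule uses 4 moves: I → B → H → M → N.
The bound of 3 isn't tight here; checking systematically, no route of length 3 through 3 satisfies every constraint, so 4 is the minimum.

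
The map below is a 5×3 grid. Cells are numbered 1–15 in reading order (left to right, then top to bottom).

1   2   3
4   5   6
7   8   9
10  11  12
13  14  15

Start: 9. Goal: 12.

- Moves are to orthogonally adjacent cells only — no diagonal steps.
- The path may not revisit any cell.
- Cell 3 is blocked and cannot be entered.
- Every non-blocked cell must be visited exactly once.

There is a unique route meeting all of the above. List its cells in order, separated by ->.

9 -> 6 -> 5 -> 2 -> 1 -> 4 -> 7 -> 8 -> 11 -> 10 -> 13 -> 14 -> 15 -> 12

Need to visit all 14 open cells exactly once, starting at 9 and ending at 12.
Cell 6 has only two open neighbours (9 and 5), so the path must pass straight through it: one of those is the cell it's entered from and the other is where it exits.
Route from 9: up 1 to 6, left 1 to 5, up 1 to 2, left 1 to 1, down 2 to 7, right 1 to 8, down 1 to 11, left 1 to 10, down 1 to 13, right 2 to 15, up 1 to 12 — 13 moves in all.
Check: all 14 open cells covered.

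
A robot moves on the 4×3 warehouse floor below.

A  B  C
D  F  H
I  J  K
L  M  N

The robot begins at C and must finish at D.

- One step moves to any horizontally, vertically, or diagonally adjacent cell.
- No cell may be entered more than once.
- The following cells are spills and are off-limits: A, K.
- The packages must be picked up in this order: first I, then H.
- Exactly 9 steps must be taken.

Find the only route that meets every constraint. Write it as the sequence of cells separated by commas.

C, F, I, L, M, N, J, H, B, D

The waypoints must appear in the order I, H, with no cell reused.
Route from C: 2× down-left (reaching I), down to L, 2× right (reaching N), up-left to J, up-right to H, up-left to B, down-left to D — 9 moves in all.
Check: order respected (I at step 2, H at step 7); 9 moves as required.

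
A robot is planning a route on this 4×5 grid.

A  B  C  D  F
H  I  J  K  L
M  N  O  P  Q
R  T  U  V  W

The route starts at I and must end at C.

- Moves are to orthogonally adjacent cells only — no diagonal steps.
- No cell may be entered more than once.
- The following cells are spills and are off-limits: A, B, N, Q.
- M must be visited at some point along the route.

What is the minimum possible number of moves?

Any route passes through M somewhere between I and C. Summing Manhattan distances along the two legs (I → M → C) gives a lower bound of 2 + 4 = 6 moves.
The shortest route satisfying every rule uses 8 moves: I → H → M → R → T → U → O → J → C.
The no-revisit rule (legs can't share cells) pushes the minimum above the 6-move bound; an exhaustive check rules out every length from 6 to 7, leaving 8 as the minimum.

8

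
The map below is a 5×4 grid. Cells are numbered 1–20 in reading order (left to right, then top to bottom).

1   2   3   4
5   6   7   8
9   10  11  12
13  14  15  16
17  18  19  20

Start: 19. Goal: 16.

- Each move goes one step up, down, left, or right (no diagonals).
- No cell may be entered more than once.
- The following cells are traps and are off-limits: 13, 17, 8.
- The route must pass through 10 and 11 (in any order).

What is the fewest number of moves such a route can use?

6

Any route passes through 10 and 11 in some order between 19 and 16. Summing Manhattan distances along each leg and taking the cheapest ordering (19 → 11 → 10 → 16) gives a lower bound of 2 + 1 + 3 = 6 moves.
A route of 6 moves achieves this: 19 → 15 → 14 → 10 → 11 → 12 → 16.
Since 6 matches the lower bound, it is optimal.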